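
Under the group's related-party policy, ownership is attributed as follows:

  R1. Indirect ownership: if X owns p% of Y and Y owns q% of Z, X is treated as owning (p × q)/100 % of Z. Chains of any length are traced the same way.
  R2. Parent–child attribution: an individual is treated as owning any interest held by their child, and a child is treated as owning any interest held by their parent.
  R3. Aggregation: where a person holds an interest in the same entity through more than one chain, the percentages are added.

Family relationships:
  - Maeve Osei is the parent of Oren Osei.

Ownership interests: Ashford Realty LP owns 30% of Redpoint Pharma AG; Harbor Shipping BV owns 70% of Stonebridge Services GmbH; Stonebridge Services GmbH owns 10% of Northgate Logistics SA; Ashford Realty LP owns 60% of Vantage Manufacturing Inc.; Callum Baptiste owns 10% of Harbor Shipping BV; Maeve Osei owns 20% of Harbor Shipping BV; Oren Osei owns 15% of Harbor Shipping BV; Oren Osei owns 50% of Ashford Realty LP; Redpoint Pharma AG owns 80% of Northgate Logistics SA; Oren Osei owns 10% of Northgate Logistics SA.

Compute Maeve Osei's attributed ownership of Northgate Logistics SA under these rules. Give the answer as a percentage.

By parent–child attribution (R2), Maeve Osei is treated as also owning Oren Osei's interest in Harbor Shipping BV, giving 20% + 15% = 35%.
By parent–child attribution (R2), Maeve Osei is treated as owning Oren Osei's 50% interest in Ashford Realty LP.
By parent–child attribution (R2), Maeve Osei is treated as owning Oren Osei's 10% interest in Northgate Logistics SA.
Chain via Harbor Shipping BV → Stonebridge Services GmbH (R1): 35% × 70% × 10% = 2.45% of Northgate Logistics SA.
Chain via Ashford Realty LP → Redpoint Pharma AG (R1): 50% × 30% × 80% = 12% of Northgate Logistics SA.
Direct interest in Northgate Logistics SA: 10%.
Aggregating (R3): 2.45% + 12% + 10% = 24.45%.

24.45%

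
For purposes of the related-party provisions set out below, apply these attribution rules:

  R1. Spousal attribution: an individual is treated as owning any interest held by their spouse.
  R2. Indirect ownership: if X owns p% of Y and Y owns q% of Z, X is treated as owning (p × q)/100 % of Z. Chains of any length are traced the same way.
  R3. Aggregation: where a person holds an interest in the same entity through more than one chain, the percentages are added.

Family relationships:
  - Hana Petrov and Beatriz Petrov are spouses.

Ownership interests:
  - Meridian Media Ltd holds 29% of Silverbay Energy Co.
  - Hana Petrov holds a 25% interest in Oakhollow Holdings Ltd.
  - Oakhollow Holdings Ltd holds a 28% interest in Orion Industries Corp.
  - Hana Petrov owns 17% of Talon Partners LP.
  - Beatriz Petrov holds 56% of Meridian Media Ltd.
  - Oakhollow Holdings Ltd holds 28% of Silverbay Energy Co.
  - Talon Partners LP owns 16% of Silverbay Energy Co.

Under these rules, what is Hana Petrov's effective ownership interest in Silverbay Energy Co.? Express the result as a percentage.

25.96%

By spousal attribution (R1), Hana Petrov is treated as owning Beatriz Petrov's 56% interest in Meridian Media Ltd.
Chain via Oakhollow Holdings Ltd (R2): 25% × 28% = 7% of Silverbay Energy Co.
Chain via Talon Partners LP (R2): 17% × 16% = 2.72% of Silverbay Energy Co.
Chain via Meridian Media Ltd (R2): 56% × 29% = 16.24% of Silverbay Energy Co.
Aggregating (R3): 7% + 2.72% + 16.24% = 25.96%.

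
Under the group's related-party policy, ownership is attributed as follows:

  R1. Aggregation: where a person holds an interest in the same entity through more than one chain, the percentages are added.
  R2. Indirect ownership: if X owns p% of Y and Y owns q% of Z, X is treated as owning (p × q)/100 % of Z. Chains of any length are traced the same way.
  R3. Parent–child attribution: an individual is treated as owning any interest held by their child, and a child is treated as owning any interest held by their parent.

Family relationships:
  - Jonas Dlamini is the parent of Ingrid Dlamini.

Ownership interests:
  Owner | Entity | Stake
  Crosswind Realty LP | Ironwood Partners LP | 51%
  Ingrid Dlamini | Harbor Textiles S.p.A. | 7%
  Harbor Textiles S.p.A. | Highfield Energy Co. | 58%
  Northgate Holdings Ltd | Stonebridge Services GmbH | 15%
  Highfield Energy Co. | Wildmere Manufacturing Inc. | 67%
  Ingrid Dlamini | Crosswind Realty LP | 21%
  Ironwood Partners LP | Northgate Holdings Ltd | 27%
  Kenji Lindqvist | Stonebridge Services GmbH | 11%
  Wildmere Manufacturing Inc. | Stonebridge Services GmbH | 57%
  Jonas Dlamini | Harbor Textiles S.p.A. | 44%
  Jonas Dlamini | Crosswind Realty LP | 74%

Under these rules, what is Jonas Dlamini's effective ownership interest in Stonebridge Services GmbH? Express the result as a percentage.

13.258827%

By parent–child attribution (R3), Jonas Dlamini is treated as also owning Ingrid Dlamini's interest in Harbor Textiles S.p.A, giving 44% + 7% = 51%.
By parent–child attribution (R3), Jonas Dlamini is treated as also owning Ingrid Dlamini's interest in Crosswind Realty LP, giving 74% + 21% = 95%.
Chain via Harbor Textiles S.p.A. → Highfield Energy Co. → Wildmere Manufacturing Inc. (R2): 51% × 58% × 67% × 57% = 11.296602% of Stonebridge Services GmbH.
Chain via Crosswind Realty LP → Ironwood Partners LP → Northgate Holdings Ltd (R2): 95% × 51% × 27% × 15% = 1.962225% of Stonebridge Services GmbH.
Aggregating (R1): 11.296602% + 1.962225% = 13.258827%.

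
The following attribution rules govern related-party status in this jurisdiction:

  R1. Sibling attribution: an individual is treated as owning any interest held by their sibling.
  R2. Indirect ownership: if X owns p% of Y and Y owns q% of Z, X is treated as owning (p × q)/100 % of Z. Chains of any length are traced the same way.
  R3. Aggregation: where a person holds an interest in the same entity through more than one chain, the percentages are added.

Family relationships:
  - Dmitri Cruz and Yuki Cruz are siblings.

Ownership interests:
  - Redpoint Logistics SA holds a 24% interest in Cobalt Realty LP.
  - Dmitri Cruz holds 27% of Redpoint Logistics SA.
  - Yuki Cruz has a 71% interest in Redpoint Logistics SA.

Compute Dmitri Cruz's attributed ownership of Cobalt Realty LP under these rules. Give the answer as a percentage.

By sibling attribution (R1), Dmitri Cruz is treated as also owning Yuki Cruz's interest in Redpoint Logistics SA, giving 27% + 71% = 98%.
Chain via Redpoint Logistics SA (R2): 98% × 24% = 23.52% of Cobalt Realty LP.

23.52%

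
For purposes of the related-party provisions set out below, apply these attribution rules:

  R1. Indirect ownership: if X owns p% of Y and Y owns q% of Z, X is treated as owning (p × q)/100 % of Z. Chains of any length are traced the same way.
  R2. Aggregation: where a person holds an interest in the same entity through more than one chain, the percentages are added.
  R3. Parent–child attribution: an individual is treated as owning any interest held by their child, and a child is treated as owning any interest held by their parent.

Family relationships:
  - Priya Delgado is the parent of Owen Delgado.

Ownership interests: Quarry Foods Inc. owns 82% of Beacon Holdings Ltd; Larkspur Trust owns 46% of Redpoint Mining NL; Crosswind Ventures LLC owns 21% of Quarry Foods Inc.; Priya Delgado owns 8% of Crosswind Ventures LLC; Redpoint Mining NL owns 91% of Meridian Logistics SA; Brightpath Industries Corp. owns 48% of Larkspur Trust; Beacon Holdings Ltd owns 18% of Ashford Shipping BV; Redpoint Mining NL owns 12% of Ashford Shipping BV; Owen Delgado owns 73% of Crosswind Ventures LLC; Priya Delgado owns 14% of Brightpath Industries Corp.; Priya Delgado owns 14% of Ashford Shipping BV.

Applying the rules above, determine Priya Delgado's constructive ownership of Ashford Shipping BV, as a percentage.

16.88162%

By parent–child attribution (R3), Priya Delgado is treated as also owning Owen Delgado's interest in Crosswind Ventures LLC, giving 8% + 73% = 81%.
Chain via Crosswind Ventures LLC → Quarry Foods Inc. → Beacon Holdings Ltd (R1): 81% × 21% × 82% × 18% = 2.510676% of Ashford Shipping BV.
Chain via Brightpath Industries Corp. → Larkspur Trust → Redpoint Mining NL (R1): 14% × 48% × 46% × 12% = 0.370944% of Ashford Shipping BV.
Direct interest in Ashford Shipping BV: 14%.
Aggregating (R2): 2.510676% + 0.370944% + 14% = 16.88162%.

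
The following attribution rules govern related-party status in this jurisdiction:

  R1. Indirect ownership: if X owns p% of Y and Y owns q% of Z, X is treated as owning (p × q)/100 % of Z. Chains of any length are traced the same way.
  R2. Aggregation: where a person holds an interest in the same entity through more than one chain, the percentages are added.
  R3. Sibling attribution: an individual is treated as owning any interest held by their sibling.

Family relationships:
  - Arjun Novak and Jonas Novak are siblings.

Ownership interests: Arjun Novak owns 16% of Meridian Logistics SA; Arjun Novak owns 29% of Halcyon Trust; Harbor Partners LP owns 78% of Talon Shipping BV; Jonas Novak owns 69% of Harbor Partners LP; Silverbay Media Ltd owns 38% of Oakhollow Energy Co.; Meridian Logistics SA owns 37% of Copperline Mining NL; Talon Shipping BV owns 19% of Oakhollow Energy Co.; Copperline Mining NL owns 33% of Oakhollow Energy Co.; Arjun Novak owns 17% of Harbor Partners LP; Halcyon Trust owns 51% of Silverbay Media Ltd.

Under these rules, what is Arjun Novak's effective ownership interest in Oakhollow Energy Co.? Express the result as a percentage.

20.319%

By sibling attribution (R3), Arjun Novak is treated as also owning Jonas Novak's interest in Harbor Partners LP, giving 17% + 69% = 86%.
Chain via Meridian Logistics SA → Copperline Mining NL (R1): 16% × 37% × 33% = 1.9536% of Oakhollow Energy Co.
Chain via Halcyon Trust → Silverbay Media Ltd (R1): 29% × 51% × 38% = 5.6202% of Oakhollow Energy Co.
Chain via Harbor Partners LP → Talon Shipping BV (R1): 86% × 78% × 19% = 12.7452% of Oakhollow Energy Co.
Aggregating (R2): 1.9536% + 5.6202% + 12.7452% = 20.319%.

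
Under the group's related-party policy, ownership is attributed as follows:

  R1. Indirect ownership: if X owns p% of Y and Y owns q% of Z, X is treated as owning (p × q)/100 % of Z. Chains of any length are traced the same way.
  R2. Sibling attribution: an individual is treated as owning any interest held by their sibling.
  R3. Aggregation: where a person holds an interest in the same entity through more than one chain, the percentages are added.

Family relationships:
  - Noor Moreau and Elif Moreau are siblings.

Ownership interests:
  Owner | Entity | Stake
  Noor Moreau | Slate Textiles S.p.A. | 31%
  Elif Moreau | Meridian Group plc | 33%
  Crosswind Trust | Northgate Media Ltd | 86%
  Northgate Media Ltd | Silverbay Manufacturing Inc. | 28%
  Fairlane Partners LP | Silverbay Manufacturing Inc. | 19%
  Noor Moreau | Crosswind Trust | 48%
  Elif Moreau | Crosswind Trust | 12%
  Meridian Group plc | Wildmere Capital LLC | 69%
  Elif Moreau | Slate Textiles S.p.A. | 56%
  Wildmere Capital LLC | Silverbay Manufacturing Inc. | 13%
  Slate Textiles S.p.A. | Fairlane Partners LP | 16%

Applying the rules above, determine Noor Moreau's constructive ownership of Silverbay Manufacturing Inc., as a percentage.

By sibling attribution (R2), Noor Moreau is treated as also owning Elif Moreau's interest in Crosswind Trust, giving 48% + 12% = 60%.
By sibling attribution (R2), Noor Moreau is treated as also owning Elif Moreau's interest in Slate Textiles S.p.A, giving 31% + 56% = 87%.
By sibling attribution (R2), Noor Moreau is treated as owning Elif Moreau's 33% interest in Meridian Group plc.
Chain via Crosswind Trust → Northgate Media Ltd (R1): 60% × 86% × 28% = 14.448% of Silverbay Manufacturing Inc.
Chain via Slate Textiles S.p.A. → Fairlane Partners LP (R1): 87% × 16% × 19% = 2.6448% of Silverbay Manufacturing Inc.
Chain via Meridian Group plc → Wildmere Capital LLC (R1): 33% × 69% × 13% = 2.9601% of Silverbay Manufacturing Inc.
Aggregating (R3): 14.448% + 2.6448% + 2.9601% = 20.0529%.

20.0529%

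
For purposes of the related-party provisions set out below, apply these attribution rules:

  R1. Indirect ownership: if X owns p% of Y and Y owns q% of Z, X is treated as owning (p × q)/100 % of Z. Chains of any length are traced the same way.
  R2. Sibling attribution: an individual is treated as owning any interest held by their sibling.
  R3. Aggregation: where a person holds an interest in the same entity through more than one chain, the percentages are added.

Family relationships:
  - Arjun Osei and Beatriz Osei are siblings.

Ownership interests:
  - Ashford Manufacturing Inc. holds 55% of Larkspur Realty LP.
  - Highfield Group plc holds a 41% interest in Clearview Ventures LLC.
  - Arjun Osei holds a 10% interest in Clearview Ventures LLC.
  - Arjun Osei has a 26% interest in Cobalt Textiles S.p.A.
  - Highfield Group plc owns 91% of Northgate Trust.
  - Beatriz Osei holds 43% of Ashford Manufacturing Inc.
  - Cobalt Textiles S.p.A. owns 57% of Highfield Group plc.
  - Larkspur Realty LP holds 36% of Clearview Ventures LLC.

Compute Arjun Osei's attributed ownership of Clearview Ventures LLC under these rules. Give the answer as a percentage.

24.5902%

By sibling attribution (R2), Arjun Osei is treated as owning Beatriz Osei's 43% interest in Ashford Manufacturing Inc.
Chain via Cobalt Textiles S.p.A. → Highfield Group plc (R1): 26% × 57% × 41% = 6.0762% of Clearview Ventures LLC.
Direct interest in Clearview Ventures LLC: 10%.
Chain via Ashford Manufacturing Inc. → Larkspur Realty LP (R1): 43% × 55% × 36% = 8.514% of Clearview Ventures LLC.
Aggregating (R3): 6.0762% + 10% + 8.514% = 24.5902%.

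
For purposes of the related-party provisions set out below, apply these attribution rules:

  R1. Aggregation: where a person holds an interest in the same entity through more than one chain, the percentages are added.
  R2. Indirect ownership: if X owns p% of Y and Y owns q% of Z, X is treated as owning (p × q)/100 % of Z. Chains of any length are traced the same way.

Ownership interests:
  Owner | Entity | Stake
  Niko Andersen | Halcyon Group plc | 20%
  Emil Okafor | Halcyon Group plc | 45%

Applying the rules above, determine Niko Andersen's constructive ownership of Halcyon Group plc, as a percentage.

20%

Direct interest in Halcyon Group plc: 20%.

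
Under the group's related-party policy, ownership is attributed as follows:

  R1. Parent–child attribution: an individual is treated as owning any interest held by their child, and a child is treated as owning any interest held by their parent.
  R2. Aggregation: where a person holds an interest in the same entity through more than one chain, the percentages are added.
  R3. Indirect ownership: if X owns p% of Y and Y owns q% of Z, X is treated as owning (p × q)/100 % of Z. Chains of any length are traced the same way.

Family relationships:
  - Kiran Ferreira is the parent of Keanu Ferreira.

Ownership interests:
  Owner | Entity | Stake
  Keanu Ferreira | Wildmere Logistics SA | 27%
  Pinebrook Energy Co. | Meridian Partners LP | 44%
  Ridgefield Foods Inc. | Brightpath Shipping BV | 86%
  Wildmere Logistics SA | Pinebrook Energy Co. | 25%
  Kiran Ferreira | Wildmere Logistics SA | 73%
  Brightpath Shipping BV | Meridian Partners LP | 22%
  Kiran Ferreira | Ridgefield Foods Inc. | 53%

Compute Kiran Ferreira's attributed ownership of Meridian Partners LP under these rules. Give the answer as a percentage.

21.0276%

By parent–child attribution (R1), Kiran Ferreira is treated as also owning Keanu Ferreira's interest in Wildmere Logistics SA, giving 73% + 27% = 100%.
Chain via Ridgefield Foods Inc. → Brightpath Shipping BV (R3): 53% × 86% × 22% = 10.0276% of Meridian Partners LP.
Chain via Wildmere Logistics SA → Pinebrook Energy Co. (R3): 100% × 25% × 44% = 11% of Meridian Partners LP.
Aggregating (R2): 10.0276% + 11% = 21.0276%.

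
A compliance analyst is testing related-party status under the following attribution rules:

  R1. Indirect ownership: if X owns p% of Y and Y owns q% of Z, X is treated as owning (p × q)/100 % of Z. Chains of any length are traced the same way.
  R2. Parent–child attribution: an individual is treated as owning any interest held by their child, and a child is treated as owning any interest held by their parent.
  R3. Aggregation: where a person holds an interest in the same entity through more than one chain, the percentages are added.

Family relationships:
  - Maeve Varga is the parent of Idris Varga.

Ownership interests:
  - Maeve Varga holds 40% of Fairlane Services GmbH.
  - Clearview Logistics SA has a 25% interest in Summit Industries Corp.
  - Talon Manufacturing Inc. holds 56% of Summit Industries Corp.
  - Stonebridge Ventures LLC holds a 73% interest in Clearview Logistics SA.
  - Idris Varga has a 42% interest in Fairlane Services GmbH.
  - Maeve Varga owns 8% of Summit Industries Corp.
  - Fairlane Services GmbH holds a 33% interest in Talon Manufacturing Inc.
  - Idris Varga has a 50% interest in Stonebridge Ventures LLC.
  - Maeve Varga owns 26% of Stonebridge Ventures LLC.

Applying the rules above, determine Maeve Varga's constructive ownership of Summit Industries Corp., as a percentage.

37.0236%

By parent–child attribution (R2), Maeve Varga is treated as also owning Idris Varga's interest in Stonebridge Ventures LLC, giving 26% + 50% = 76%.
By parent–child attribution (R2), Maeve Varga is treated as also owning Idris Varga's interest in Fairlane Services GmbH, giving 40% + 42% = 82%.
Chain via Stonebridge Ventures LLC → Clearview Logistics SA (R1): 76% × 73% × 25% = 13.87% of Summit Industries Corp.
Chain via Fairlane Services GmbH → Talon Manufacturing Inc. (R1): 82% × 33% × 56% = 15.1536% of Summit Industries Corp.
Direct interest in Summit Industries Corp: 8%.
Aggregating (R3): 13.87% + 15.1536% + 8% = 37.0236%.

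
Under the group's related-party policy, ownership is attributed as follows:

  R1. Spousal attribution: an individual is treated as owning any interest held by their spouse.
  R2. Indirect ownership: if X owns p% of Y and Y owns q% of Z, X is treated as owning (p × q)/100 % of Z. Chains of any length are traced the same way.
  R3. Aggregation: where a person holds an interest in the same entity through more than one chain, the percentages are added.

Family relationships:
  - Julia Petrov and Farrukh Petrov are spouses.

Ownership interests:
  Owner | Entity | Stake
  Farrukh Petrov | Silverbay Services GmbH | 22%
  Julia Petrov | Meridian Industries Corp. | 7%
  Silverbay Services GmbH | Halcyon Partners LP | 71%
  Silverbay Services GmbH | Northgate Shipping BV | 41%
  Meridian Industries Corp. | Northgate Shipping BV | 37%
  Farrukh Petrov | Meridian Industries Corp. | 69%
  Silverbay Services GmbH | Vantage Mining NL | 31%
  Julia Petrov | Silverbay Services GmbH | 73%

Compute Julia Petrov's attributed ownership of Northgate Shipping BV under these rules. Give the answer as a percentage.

67.07%

By spousal attribution (R1), Julia Petrov is treated as also owning Farrukh Petrov's interest in Silverbay Services GmbH, giving 73% + 22% = 95%.
By spousal attribution (R1), Julia Petrov is treated as also owning Farrukh Petrov's interest in Meridian Industries Corp, giving 7% + 69% = 76%.
Chain via Silverbay Services GmbH (R2): 95% × 41% = 38.95% of Northgate Shipping BV.
Chain via Meridian Industries Corp. (R2): 76% × 37% = 28.12% of Northgate Shipping BV.
Aggregating (R3): 38.95% + 28.12% = 67.07%.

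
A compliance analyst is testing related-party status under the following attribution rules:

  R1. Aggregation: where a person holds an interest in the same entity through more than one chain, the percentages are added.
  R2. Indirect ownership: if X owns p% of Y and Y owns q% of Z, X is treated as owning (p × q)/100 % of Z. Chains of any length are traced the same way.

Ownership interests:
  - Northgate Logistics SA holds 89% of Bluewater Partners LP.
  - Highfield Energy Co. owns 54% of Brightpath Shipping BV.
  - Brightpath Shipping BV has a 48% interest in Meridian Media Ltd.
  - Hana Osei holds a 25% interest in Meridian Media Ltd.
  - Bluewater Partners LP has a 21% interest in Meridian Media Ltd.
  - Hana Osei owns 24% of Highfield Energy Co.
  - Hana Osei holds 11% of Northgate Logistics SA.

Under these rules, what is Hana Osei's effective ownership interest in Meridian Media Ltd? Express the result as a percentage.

33.2767%

Chain via Northgate Logistics SA → Bluewater Partners LP (R2): 11% × 89% × 21% = 2.0559% of Meridian Media Ltd.
Chain via Highfield Energy Co. → Brightpath Shipping BV (R2): 24% × 54% × 48% = 6.2208% of Meridian Media Ltd.
Direct interest in Meridian Media Ltd: 25%.
Aggregating (R1): 2.0559% + 6.2208% + 25% = 33.2767%.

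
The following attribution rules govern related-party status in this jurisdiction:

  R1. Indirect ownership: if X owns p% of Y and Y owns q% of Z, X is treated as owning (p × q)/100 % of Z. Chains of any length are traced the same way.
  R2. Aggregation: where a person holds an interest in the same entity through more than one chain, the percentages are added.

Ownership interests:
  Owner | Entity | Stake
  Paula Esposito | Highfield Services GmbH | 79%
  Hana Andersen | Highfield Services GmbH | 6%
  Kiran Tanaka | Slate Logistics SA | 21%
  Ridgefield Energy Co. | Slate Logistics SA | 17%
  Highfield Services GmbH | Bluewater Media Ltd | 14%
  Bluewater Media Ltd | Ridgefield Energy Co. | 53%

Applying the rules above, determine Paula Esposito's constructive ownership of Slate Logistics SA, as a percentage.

0.996506%

Chain via Highfield Services GmbH → Bluewater Media Ltd → Ridgefield Energy Co. (R1): 79% × 14% × 53% × 17% = 0.996506% of Slate Logistics SA.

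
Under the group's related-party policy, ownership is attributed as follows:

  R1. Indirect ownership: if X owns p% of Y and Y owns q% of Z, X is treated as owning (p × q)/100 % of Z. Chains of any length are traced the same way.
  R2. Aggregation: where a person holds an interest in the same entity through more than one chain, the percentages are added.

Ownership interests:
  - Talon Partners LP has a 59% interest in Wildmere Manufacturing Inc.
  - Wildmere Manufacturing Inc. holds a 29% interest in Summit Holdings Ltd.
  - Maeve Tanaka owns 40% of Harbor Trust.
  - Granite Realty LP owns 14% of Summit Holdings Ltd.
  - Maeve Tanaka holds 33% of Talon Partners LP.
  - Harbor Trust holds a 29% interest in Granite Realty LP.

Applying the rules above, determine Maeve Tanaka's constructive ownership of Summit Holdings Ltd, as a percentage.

7.2703%

Chain via Harbor Trust → Granite Realty LP (R1): 40% × 29% × 14% = 1.624% of Summit Holdings Ltd.
Chain via Talon Partners LP → Wildmere Manufacturing Inc. (R1): 33% × 59% × 29% = 5.6463% of Summit Holdings Ltd.
Aggregating (R2): 1.624% + 5.6463% = 7.2703%.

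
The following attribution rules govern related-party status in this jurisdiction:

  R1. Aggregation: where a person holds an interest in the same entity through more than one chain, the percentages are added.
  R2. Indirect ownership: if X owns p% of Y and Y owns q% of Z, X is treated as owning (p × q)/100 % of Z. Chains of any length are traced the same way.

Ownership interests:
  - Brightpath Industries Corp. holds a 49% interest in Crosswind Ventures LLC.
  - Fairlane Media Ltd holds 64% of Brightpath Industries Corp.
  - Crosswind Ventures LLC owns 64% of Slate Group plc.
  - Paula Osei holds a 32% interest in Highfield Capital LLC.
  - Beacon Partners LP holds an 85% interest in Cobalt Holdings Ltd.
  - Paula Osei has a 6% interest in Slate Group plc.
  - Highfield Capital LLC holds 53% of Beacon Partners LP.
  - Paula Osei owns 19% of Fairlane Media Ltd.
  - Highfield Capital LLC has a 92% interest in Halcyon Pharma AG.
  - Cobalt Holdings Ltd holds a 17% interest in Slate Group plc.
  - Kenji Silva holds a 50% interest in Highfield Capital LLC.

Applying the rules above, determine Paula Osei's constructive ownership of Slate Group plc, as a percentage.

12.264096%

Chain via Fairlane Media Ltd → Brightpath Industries Corp. → Crosswind Ventures LLC (R2): 19% × 64% × 49% × 64% = 3.813376% of Slate Group plc.
Chain via Highfield Capital LLC → Beacon Partners LP → Cobalt Holdings Ltd (R2): 32% × 53% × 85% × 17% = 2.45072% of Slate Group plc.
Direct interest in Slate Group plc: 6%.
Aggregating (R1): 3.813376% + 2.45072% + 6% = 12.264096%.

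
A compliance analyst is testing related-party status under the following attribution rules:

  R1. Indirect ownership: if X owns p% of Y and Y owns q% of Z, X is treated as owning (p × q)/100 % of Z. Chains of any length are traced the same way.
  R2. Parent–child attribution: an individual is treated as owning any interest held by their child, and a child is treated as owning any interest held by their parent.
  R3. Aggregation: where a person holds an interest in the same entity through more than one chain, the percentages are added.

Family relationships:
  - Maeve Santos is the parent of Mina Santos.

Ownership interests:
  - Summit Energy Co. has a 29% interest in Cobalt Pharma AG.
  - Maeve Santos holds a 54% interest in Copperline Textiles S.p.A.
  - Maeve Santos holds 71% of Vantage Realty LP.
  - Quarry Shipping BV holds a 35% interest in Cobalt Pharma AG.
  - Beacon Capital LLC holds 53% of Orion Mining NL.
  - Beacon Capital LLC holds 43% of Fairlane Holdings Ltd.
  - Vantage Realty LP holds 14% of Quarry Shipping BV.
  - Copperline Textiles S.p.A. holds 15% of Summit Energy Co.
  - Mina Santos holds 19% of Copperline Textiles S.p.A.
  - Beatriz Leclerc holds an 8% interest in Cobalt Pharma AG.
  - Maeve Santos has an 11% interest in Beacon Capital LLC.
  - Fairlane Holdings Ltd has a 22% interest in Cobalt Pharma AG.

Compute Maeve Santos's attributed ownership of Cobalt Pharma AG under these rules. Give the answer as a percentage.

By parent–child attribution (R2), Maeve Santos is treated as also owning Mina Santos's interest in Copperline Textiles S.p.A, giving 54% + 19% = 73%.
Chain via Vantage Realty LP → Quarry Shipping BV (R1): 71% × 14% × 35% = 3.479% of Cobalt Pharma AG.
Chain via Copperline Textiles S.p.A. → Summit Energy Co. (R1): 73% × 15% × 29% = 3.1755% of Cobalt Pharma AG.
Chain via Beacon Capital LLC → Fairlane Holdings Ltd (R1): 11% × 43% × 22% = 1.0406% of Cobalt Pharma AG.
Aggregating (R3): 3.479% + 3.1755% + 1.0406% = 7.6951%.

7.6951%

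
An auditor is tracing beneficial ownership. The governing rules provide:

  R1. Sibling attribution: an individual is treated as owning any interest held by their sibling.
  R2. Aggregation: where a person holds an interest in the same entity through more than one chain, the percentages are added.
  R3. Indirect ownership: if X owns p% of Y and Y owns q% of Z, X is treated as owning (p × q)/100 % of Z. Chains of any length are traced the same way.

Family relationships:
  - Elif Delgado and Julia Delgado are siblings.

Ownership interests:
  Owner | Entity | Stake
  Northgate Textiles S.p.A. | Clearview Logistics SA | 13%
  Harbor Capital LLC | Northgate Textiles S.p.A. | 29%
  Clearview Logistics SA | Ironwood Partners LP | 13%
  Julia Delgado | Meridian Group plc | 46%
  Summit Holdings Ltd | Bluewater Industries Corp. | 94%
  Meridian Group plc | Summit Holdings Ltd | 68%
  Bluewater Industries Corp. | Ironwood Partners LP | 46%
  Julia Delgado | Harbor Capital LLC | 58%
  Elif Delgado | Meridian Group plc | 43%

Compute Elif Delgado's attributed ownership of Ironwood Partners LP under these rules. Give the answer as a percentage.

26.453106%

By sibling attribution (R1), Elif Delgado is treated as also owning Julia Delgado's interest in Meridian Group plc, giving 43% + 46% = 89%.
By sibling attribution (R1), Elif Delgado is treated as owning Julia Delgado's 58% interest in Harbor Capital LLC.
Chain via Meridian Group plc → Summit Holdings Ltd → Bluewater Industries Corp. (R3): 89% × 68% × 94% × 46% = 26.168848% of Ironwood Partners LP.
Chain via Harbor Capital LLC → Northgate Textiles S.p.A. → Clearview Logistics SA (R3): 58% × 29% × 13% × 13% = 0.284258% of Ironwood Partners LP.
Aggregating (R2): 26.168848% + 0.284258% = 26.453106%.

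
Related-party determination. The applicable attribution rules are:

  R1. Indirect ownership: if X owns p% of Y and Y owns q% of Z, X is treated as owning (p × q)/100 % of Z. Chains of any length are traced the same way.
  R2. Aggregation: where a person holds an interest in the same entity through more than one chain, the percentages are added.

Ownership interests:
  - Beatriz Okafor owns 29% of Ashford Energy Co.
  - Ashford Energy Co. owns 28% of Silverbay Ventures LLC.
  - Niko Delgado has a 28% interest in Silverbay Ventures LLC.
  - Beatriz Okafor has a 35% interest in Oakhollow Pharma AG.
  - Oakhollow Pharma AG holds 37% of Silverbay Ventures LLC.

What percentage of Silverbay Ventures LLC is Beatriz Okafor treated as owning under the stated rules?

Chain via Ashford Energy Co. (R1): 29% × 28% = 8.12% of Silverbay Ventures LLC.
Chain via Oakhollow Pharma AG (R1): 35% × 37% = 12.95% of Silverbay Ventures LLC.
Aggregating (R2): 8.12% + 12.95% = 21.07%.

21.07%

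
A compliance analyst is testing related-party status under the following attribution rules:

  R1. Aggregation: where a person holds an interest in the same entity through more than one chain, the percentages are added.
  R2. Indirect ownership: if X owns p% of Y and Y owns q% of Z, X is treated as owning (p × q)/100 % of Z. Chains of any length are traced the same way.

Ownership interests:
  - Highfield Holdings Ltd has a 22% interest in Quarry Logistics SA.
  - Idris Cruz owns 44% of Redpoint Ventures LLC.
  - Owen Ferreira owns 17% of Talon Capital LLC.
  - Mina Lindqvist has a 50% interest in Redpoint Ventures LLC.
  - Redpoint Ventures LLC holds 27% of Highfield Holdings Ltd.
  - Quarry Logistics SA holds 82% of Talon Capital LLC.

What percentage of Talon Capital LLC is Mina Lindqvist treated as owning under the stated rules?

Chain via Redpoint Ventures LLC → Highfield Holdings Ltd → Quarry Logistics SA (R2): 50% × 27% × 22% × 82% = 2.4354% of Talon Capital LLC.

2.4354%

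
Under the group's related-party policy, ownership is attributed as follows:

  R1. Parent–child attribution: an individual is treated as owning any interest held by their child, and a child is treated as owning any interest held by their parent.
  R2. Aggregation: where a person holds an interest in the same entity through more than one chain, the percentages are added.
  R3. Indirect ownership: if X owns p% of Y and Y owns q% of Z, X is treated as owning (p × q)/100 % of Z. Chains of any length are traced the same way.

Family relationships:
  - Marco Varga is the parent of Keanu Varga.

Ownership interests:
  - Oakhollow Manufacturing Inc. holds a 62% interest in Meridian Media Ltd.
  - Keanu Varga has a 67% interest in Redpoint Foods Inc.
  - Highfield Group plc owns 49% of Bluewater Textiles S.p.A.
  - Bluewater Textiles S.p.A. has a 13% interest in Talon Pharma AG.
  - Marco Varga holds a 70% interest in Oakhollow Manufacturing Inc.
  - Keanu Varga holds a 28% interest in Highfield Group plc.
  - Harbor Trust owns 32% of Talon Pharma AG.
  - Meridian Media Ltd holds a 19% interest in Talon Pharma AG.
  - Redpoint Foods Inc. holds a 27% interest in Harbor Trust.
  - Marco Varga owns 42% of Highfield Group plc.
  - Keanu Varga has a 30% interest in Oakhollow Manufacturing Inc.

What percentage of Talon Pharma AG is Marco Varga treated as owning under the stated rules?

22.0278%

By parent–child attribution (R1), Marco Varga is treated as also owning Keanu Varga's interest in Highfield Group plc, giving 42% + 28% = 70%.
By parent–child attribution (R1), Marco Varga is treated as also owning Keanu Varga's interest in Oakhollow Manufacturing Inc, giving 70% + 30% = 100%.
By parent–child attribution (R1), Marco Varga is treated as owning Keanu Varga's 67% interest in Redpoint Foods Inc.
Chain via Highfield Group plc → Bluewater Textiles S.p.A. (R3): 70% × 49% × 13% = 4.459% of Talon Pharma AG.
Chain via Oakhollow Manufacturing Inc. → Meridian Media Ltd (R3): 100% × 62% × 19% = 11.78% of Talon Pharma AG.
Chain via Redpoint Foods Inc. → Harbor Trust (R3): 67% × 27% × 32% = 5.7888% of Talon Pharma AG.
Aggregating (R2): 4.459% + 11.78% + 5.7888% = 22.0278%.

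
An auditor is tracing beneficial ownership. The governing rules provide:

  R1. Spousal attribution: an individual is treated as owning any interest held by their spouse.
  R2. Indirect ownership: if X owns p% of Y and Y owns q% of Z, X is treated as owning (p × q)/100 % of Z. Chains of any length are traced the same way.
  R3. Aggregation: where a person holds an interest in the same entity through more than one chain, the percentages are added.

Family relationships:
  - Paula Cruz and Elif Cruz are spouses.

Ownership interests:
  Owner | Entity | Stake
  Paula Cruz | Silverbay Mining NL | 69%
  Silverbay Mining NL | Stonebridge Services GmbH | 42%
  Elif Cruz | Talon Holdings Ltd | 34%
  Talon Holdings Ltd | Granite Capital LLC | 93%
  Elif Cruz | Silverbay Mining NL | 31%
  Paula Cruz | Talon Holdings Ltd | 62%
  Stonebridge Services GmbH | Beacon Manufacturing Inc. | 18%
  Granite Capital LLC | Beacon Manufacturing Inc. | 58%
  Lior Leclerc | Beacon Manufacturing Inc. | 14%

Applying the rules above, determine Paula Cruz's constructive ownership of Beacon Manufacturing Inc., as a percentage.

59.3424%

By spousal attribution (R1), Paula Cruz is treated as also owning Elif Cruz's interest in Talon Holdings Ltd, giving 62% + 34% = 96%.
By spousal attribution (R1), Paula Cruz is treated as also owning Elif Cruz's interest in Silverbay Mining NL, giving 69% + 31% = 100%.
Chain via Talon Holdings Ltd → Granite Capital LLC (R2): 96% × 93% × 58% = 51.7824% of Beacon Manufacturing Inc.
Chain via Silverbay Mining NL → Stonebridge Services GmbH (R2): 100% × 42% × 18% = 7.56% of Beacon Manufacturing Inc.
Aggregating (R3): 51.7824% + 7.56% = 59.3424%.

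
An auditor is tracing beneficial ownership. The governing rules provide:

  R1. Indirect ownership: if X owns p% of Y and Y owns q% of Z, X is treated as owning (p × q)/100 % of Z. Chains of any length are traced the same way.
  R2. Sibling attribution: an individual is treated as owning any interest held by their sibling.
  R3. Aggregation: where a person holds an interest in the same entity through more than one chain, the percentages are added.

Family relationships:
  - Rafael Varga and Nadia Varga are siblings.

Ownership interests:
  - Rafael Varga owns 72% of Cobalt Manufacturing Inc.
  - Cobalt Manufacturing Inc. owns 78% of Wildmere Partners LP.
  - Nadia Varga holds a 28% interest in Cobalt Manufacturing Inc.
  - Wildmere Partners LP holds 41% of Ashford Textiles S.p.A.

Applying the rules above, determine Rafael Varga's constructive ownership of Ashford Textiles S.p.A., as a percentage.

31.98%

By sibling attribution (R2), Rafael Varga is treated as also owning Nadia Varga's interest in Cobalt Manufacturing Inc, giving 72% + 28% = 100%.
Chain via Cobalt Manufacturing Inc. → Wildmere Partners LP (R1): 100% × 78% × 41% = 31.98% of Ashford Textiles S.p.A.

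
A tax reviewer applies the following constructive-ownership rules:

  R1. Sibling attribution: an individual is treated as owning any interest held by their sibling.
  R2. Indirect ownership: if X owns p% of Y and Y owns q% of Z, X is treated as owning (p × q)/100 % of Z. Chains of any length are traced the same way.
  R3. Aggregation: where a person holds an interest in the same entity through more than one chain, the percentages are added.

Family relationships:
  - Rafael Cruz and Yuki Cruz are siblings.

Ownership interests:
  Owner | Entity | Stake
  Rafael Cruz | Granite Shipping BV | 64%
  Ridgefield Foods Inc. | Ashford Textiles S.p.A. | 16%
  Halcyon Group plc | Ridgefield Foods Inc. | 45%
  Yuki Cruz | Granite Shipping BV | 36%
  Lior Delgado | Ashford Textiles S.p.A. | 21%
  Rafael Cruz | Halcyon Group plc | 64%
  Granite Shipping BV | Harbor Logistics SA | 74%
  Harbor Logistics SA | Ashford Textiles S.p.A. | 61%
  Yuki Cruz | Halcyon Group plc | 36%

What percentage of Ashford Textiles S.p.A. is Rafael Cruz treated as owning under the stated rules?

52.34%

By sibling attribution (R1), Rafael Cruz is treated as also owning Yuki Cruz's interest in Granite Shipping BV, giving 64% + 36% = 100%.
By sibling attribution (R1), Rafael Cruz is treated as also owning Yuki Cruz's interest in Halcyon Group plc, giving 64% + 36% = 100%.
Chain via Granite Shipping BV → Harbor Logistics SA (R2): 100% × 74% × 61% = 45.14% of Ashford Textiles S.p.A.
Chain via Halcyon Group plc → Ridgefield Foods Inc. (R2): 100% × 45% × 16% = 7.2% of Ashford Textiles S.p.A.
Aggregating (R3): 45.14% + 7.2% = 52.34%.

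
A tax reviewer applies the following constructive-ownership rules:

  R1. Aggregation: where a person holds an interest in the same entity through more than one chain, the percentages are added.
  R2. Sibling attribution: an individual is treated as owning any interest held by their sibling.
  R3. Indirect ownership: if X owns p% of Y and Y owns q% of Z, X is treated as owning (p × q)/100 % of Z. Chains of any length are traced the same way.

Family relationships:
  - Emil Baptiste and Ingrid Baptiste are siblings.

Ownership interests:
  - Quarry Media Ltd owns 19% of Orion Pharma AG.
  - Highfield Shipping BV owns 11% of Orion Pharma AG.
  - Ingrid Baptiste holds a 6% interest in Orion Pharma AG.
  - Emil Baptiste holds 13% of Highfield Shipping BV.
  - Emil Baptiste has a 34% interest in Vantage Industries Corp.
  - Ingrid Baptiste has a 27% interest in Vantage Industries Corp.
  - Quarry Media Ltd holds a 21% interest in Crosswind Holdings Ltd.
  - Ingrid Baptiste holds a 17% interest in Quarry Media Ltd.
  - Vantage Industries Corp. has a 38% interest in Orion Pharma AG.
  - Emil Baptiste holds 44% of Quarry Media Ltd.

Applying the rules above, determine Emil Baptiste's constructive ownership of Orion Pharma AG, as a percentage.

By sibling attribution (R2), Emil Baptiste is treated as also owning Ingrid Baptiste's interest in Quarry Media Ltd, giving 44% + 17% = 61%.
By sibling attribution (R2), Emil Baptiste is treated as also owning Ingrid Baptiste's interest in Vantage Industries Corp, giving 34% + 27% = 61%.
By sibling attribution (R2), Emil Baptiste is treated as owning Ingrid Baptiste's 6% interest in Orion Pharma AG.
Chain via Quarry Media Ltd (R3): 61% × 19% = 11.59% of Orion Pharma AG.
Chain via Vantage Industries Corp. (R3): 61% × 38% = 23.18% of Orion Pharma AG.
Chain via Highfield Shipping BV (R3): 13% × 11% = 1.43% of Orion Pharma AG.
Direct interest in Orion Pharma AG: 6%.
Aggregating (R1): 11.59% + 23.18% + 1.43% + 6% = 42.2%.

42.2%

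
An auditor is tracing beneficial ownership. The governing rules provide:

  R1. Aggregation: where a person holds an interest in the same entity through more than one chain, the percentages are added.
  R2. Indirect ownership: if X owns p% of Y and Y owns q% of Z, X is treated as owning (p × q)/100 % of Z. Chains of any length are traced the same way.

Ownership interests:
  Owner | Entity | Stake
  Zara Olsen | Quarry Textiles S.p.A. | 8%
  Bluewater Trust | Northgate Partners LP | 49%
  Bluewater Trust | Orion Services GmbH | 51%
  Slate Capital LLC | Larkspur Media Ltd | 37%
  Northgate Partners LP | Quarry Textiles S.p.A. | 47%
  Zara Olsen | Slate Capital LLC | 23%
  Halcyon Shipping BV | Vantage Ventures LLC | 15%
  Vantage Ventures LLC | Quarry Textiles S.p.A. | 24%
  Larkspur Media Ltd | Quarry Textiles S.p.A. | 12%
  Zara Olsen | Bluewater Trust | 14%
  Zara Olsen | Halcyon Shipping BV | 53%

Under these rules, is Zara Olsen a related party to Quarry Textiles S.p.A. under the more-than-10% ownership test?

Chain via Slate Capital LLC → Larkspur Media Ltd (R2): 23% × 37% × 12% = 1.0212% of Quarry Textiles S.p.A.
Chain via Halcyon Shipping BV → Vantage Ventures LLC (R2): 53% × 15% × 24% = 1.908% of Quarry Textiles S.p.A.
Chain via Bluewater Trust → Northgate Partners LP (R2): 14% × 49% × 47% = 3.2242% of Quarry Textiles S.p.A.
Direct interest in Quarry Textiles S.p.A: 8%.
Aggregating (R1): 1.0212% + 1.908% + 3.2242% + 8% = 14.1534%.
14.1534% exceeds the 10% threshold, so Zara is a related party to Quarry Textiles S.p.A.

Yes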